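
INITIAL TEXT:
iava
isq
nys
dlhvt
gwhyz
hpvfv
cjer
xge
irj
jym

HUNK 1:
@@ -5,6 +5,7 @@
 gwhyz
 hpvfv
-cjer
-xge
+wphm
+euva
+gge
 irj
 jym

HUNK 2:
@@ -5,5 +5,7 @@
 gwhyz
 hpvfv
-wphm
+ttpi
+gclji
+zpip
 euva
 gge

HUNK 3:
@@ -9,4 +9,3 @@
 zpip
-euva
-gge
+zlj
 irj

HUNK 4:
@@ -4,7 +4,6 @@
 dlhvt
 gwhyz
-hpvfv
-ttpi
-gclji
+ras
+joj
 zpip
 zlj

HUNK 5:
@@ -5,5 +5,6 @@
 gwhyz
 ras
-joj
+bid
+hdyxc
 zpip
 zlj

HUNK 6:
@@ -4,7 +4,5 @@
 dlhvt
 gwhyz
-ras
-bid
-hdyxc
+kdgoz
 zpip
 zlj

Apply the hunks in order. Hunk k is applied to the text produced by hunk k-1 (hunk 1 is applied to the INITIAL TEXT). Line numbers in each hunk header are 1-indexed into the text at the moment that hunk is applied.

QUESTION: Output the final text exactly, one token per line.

Answer: iava
isq
nys
dlhvt
gwhyz
kdgoz
zpip
zlj
irj
jym

Derivation:
Hunk 1: at line 5 remove [cjer,xge] add [wphm,euva,gge] -> 11 lines: iava isq nys dlhvt gwhyz hpvfv wphm euva gge irj jym
Hunk 2: at line 5 remove [wphm] add [ttpi,gclji,zpip] -> 13 lines: iava isq nys dlhvt gwhyz hpvfv ttpi gclji zpip euva gge irj jym
Hunk 3: at line 9 remove [euva,gge] add [zlj] -> 12 lines: iava isq nys dlhvt gwhyz hpvfv ttpi gclji zpip zlj irj jym
Hunk 4: at line 4 remove [hpvfv,ttpi,gclji] add [ras,joj] -> 11 lines: iava isq nys dlhvt gwhyz ras joj zpip zlj irj jym
Hunk 5: at line 5 remove [joj] add [bid,hdyxc] -> 12 lines: iava isq nys dlhvt gwhyz ras bid hdyxc zpip zlj irj jym
Hunk 6: at line 4 remove [ras,bid,hdyxc] add [kdgoz] -> 10 lines: iava isq nys dlhvt gwhyz kdgoz zpip zlj irj jym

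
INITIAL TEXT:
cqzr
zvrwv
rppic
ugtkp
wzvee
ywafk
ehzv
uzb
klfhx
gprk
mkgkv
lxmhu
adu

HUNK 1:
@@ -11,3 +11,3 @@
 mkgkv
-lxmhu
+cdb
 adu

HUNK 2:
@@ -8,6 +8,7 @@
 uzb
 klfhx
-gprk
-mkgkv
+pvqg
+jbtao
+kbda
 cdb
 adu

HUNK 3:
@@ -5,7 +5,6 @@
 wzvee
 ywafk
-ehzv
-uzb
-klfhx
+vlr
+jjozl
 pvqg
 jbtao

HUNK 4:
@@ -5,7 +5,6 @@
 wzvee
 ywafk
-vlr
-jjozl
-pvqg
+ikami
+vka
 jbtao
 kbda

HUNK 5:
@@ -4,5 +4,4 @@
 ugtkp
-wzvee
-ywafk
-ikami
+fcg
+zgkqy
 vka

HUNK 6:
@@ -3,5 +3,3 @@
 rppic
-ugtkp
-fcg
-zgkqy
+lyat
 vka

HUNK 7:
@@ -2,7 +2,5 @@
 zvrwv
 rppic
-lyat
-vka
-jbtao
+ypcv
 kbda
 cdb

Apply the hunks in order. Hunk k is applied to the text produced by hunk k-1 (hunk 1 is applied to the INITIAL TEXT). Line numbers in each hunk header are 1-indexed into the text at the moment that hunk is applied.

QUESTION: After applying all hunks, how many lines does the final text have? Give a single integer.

Hunk 1: at line 11 remove [lxmhu] add [cdb] -> 13 lines: cqzr zvrwv rppic ugtkp wzvee ywafk ehzv uzb klfhx gprk mkgkv cdb adu
Hunk 2: at line 8 remove [gprk,mkgkv] add [pvqg,jbtao,kbda] -> 14 lines: cqzr zvrwv rppic ugtkp wzvee ywafk ehzv uzb klfhx pvqg jbtao kbda cdb adu
Hunk 3: at line 5 remove [ehzv,uzb,klfhx] add [vlr,jjozl] -> 13 lines: cqzr zvrwv rppic ugtkp wzvee ywafk vlr jjozl pvqg jbtao kbda cdb adu
Hunk 4: at line 5 remove [vlr,jjozl,pvqg] add [ikami,vka] -> 12 lines: cqzr zvrwv rppic ugtkp wzvee ywafk ikami vka jbtao kbda cdb adu
Hunk 5: at line 4 remove [wzvee,ywafk,ikami] add [fcg,zgkqy] -> 11 lines: cqzr zvrwv rppic ugtkp fcg zgkqy vka jbtao kbda cdb adu
Hunk 6: at line 3 remove [ugtkp,fcg,zgkqy] add [lyat] -> 9 lines: cqzr zvrwv rppic lyat vka jbtao kbda cdb adu
Hunk 7: at line 2 remove [lyat,vka,jbtao] add [ypcv] -> 7 lines: cqzr zvrwv rppic ypcv kbda cdb adu
Final line count: 7

Answer: 7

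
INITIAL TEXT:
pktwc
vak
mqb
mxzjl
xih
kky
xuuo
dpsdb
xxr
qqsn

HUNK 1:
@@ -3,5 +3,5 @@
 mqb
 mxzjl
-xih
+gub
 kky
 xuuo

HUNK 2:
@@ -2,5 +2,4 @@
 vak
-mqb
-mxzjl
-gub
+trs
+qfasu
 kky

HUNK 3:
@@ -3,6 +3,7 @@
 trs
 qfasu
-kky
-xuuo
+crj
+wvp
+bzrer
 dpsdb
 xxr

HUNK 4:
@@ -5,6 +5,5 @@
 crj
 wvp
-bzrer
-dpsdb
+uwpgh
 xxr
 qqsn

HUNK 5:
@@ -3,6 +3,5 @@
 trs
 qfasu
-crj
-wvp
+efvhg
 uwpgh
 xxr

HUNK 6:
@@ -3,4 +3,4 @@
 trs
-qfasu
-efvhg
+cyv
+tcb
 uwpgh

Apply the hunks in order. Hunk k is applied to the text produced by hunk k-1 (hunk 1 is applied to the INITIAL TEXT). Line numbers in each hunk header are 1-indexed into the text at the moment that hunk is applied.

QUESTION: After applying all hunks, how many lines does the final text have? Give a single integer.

Hunk 1: at line 3 remove [xih] add [gub] -> 10 lines: pktwc vak mqb mxzjl gub kky xuuo dpsdb xxr qqsn
Hunk 2: at line 2 remove [mqb,mxzjl,gub] add [trs,qfasu] -> 9 lines: pktwc vak trs qfasu kky xuuo dpsdb xxr qqsn
Hunk 3: at line 3 remove [kky,xuuo] add [crj,wvp,bzrer] -> 10 lines: pktwc vak trs qfasu crj wvp bzrer dpsdb xxr qqsn
Hunk 4: at line 5 remove [bzrer,dpsdb] add [uwpgh] -> 9 lines: pktwc vak trs qfasu crj wvp uwpgh xxr qqsn
Hunk 5: at line 3 remove [crj,wvp] add [efvhg] -> 8 lines: pktwc vak trs qfasu efvhg uwpgh xxr qqsn
Hunk 6: at line 3 remove [qfasu,efvhg] add [cyv,tcb] -> 8 lines: pktwc vak trs cyv tcb uwpgh xxr qqsn
Final line count: 8

Answer: 8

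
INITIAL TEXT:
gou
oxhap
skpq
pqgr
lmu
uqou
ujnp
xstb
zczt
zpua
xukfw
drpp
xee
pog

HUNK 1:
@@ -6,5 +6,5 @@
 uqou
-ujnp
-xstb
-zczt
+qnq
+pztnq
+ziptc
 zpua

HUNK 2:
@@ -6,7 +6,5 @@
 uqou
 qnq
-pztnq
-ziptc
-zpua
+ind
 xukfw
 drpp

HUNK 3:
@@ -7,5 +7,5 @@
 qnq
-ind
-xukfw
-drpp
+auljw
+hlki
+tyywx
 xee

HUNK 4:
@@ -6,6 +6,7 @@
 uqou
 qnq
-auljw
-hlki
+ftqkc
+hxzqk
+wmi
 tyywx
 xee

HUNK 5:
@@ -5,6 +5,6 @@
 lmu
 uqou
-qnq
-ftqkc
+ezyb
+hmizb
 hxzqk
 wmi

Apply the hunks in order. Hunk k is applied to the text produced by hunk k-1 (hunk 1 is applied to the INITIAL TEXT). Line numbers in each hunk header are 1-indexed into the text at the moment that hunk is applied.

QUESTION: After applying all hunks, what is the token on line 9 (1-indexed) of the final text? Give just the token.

Answer: hxzqk

Derivation:
Hunk 1: at line 6 remove [ujnp,xstb,zczt] add [qnq,pztnq,ziptc] -> 14 lines: gou oxhap skpq pqgr lmu uqou qnq pztnq ziptc zpua xukfw drpp xee pog
Hunk 2: at line 6 remove [pztnq,ziptc,zpua] add [ind] -> 12 lines: gou oxhap skpq pqgr lmu uqou qnq ind xukfw drpp xee pog
Hunk 3: at line 7 remove [ind,xukfw,drpp] add [auljw,hlki,tyywx] -> 12 lines: gou oxhap skpq pqgr lmu uqou qnq auljw hlki tyywx xee pog
Hunk 4: at line 6 remove [auljw,hlki] add [ftqkc,hxzqk,wmi] -> 13 lines: gou oxhap skpq pqgr lmu uqou qnq ftqkc hxzqk wmi tyywx xee pog
Hunk 5: at line 5 remove [qnq,ftqkc] add [ezyb,hmizb] -> 13 lines: gou oxhap skpq pqgr lmu uqou ezyb hmizb hxzqk wmi tyywx xee pog
Final line 9: hxzqk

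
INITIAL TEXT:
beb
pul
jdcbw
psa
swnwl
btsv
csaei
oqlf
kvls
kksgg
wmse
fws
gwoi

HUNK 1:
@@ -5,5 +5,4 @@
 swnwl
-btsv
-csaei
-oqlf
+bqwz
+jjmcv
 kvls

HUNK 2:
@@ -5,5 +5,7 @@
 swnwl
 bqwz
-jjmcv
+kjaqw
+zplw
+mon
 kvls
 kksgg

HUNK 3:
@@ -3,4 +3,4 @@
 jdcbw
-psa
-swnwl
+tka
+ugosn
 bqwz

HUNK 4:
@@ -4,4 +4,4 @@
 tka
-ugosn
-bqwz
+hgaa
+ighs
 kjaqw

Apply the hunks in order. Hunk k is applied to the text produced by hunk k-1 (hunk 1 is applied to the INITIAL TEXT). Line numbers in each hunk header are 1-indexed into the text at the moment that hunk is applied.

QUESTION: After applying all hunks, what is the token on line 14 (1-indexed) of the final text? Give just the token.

Hunk 1: at line 5 remove [btsv,csaei,oqlf] add [bqwz,jjmcv] -> 12 lines: beb pul jdcbw psa swnwl bqwz jjmcv kvls kksgg wmse fws gwoi
Hunk 2: at line 5 remove [jjmcv] add [kjaqw,zplw,mon] -> 14 lines: beb pul jdcbw psa swnwl bqwz kjaqw zplw mon kvls kksgg wmse fws gwoi
Hunk 3: at line 3 remove [psa,swnwl] add [tka,ugosn] -> 14 lines: beb pul jdcbw tka ugosn bqwz kjaqw zplw mon kvls kksgg wmse fws gwoi
Hunk 4: at line 4 remove [ugosn,bqwz] add [hgaa,ighs] -> 14 lines: beb pul jdcbw tka hgaa ighs kjaqw zplw mon kvls kksgg wmse fws gwoi
Final line 14: gwoi

Answer: gwoi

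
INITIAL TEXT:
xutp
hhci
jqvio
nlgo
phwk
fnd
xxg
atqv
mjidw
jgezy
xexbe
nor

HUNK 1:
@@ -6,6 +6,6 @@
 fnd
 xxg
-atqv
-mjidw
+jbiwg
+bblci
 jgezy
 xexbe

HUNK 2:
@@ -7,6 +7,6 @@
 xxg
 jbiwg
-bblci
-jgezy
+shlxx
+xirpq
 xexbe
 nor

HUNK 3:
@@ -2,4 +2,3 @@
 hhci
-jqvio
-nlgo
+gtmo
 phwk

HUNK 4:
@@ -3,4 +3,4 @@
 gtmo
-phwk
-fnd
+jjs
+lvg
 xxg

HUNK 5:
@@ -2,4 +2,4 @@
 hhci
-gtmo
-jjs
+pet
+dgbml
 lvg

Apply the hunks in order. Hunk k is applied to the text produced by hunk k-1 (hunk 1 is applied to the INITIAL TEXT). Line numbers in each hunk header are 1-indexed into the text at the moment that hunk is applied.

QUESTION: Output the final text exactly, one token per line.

Answer: xutp
hhci
pet
dgbml
lvg
xxg
jbiwg
shlxx
xirpq
xexbe
nor

Derivation:
Hunk 1: at line 6 remove [atqv,mjidw] add [jbiwg,bblci] -> 12 lines: xutp hhci jqvio nlgo phwk fnd xxg jbiwg bblci jgezy xexbe nor
Hunk 2: at line 7 remove [bblci,jgezy] add [shlxx,xirpq] -> 12 lines: xutp hhci jqvio nlgo phwk fnd xxg jbiwg shlxx xirpq xexbe nor
Hunk 3: at line 2 remove [jqvio,nlgo] add [gtmo] -> 11 lines: xutp hhci gtmo phwk fnd xxg jbiwg shlxx xirpq xexbe nor
Hunk 4: at line 3 remove [phwk,fnd] add [jjs,lvg] -> 11 lines: xutp hhci gtmo jjs lvg xxg jbiwg shlxx xirpq xexbe nor
Hunk 5: at line 2 remove [gtmo,jjs] add [pet,dgbml] -> 11 lines: xutp hhci pet dgbml lvg xxg jbiwg shlxx xirpq xexbe nor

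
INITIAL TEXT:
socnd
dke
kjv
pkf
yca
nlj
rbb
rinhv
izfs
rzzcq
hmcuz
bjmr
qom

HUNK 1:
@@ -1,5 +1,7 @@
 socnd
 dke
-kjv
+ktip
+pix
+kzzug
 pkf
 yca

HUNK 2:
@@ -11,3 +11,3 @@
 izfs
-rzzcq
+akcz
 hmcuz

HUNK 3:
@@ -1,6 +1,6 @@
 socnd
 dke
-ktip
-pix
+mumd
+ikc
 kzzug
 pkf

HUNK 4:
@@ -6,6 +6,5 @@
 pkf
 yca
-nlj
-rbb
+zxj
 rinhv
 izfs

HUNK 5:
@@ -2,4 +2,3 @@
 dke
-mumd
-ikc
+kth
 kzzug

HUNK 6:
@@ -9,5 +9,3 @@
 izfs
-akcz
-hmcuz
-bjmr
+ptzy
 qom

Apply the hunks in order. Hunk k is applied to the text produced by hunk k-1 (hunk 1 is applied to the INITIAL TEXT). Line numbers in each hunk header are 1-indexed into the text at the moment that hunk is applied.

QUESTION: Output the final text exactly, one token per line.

Answer: socnd
dke
kth
kzzug
pkf
yca
zxj
rinhv
izfs
ptzy
qom

Derivation:
Hunk 1: at line 1 remove [kjv] add [ktip,pix,kzzug] -> 15 lines: socnd dke ktip pix kzzug pkf yca nlj rbb rinhv izfs rzzcq hmcuz bjmr qom
Hunk 2: at line 11 remove [rzzcq] add [akcz] -> 15 lines: socnd dke ktip pix kzzug pkf yca nlj rbb rinhv izfs akcz hmcuz bjmr qom
Hunk 3: at line 1 remove [ktip,pix] add [mumd,ikc] -> 15 lines: socnd dke mumd ikc kzzug pkf yca nlj rbb rinhv izfs akcz hmcuz bjmr qom
Hunk 4: at line 6 remove [nlj,rbb] add [zxj] -> 14 lines: socnd dke mumd ikc kzzug pkf yca zxj rinhv izfs akcz hmcuz bjmr qom
Hunk 5: at line 2 remove [mumd,ikc] add [kth] -> 13 lines: socnd dke kth kzzug pkf yca zxj rinhv izfs akcz hmcuz bjmr qom
Hunk 6: at line 9 remove [akcz,hmcuz,bjmr] add [ptzy] -> 11 lines: socnd dke kth kzzug pkf yca zxj rinhv izfs ptzy qom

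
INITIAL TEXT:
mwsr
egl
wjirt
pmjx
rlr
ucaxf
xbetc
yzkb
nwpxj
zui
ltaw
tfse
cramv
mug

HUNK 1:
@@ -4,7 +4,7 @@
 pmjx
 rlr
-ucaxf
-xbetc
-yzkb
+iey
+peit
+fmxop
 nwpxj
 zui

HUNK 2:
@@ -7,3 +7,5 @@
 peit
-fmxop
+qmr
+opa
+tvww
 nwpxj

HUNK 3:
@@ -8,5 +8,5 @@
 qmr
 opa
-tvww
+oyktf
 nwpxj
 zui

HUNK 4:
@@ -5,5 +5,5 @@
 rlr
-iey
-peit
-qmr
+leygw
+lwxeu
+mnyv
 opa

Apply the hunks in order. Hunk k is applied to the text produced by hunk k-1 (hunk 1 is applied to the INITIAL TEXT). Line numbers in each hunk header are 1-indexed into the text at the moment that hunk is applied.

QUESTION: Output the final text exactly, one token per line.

Answer: mwsr
egl
wjirt
pmjx
rlr
leygw
lwxeu
mnyv
opa
oyktf
nwpxj
zui
ltaw
tfse
cramv
mug

Derivation:
Hunk 1: at line 4 remove [ucaxf,xbetc,yzkb] add [iey,peit,fmxop] -> 14 lines: mwsr egl wjirt pmjx rlr iey peit fmxop nwpxj zui ltaw tfse cramv mug
Hunk 2: at line 7 remove [fmxop] add [qmr,opa,tvww] -> 16 lines: mwsr egl wjirt pmjx rlr iey peit qmr opa tvww nwpxj zui ltaw tfse cramv mug
Hunk 3: at line 8 remove [tvww] add [oyktf] -> 16 lines: mwsr egl wjirt pmjx rlr iey peit qmr opa oyktf nwpxj zui ltaw tfse cramv mug
Hunk 4: at line 5 remove [iey,peit,qmr] add [leygw,lwxeu,mnyv] -> 16 lines: mwsr egl wjirt pmjx rlr leygw lwxeu mnyv opa oyktf nwpxj zui ltaw tfse cramv mug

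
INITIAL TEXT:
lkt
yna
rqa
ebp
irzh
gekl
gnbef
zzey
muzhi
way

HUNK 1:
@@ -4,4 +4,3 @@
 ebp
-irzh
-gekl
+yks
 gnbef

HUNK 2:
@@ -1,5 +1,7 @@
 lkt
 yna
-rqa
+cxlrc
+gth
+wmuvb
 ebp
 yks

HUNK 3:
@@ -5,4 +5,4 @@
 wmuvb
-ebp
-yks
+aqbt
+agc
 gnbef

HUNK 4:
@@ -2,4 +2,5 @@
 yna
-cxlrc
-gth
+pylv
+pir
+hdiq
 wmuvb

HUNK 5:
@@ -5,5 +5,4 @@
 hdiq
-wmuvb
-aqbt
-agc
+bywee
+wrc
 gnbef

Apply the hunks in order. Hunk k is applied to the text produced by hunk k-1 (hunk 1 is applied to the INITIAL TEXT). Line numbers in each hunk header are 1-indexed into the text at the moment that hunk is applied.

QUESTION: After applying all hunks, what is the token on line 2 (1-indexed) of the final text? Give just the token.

Answer: yna

Derivation:
Hunk 1: at line 4 remove [irzh,gekl] add [yks] -> 9 lines: lkt yna rqa ebp yks gnbef zzey muzhi way
Hunk 2: at line 1 remove [rqa] add [cxlrc,gth,wmuvb] -> 11 lines: lkt yna cxlrc gth wmuvb ebp yks gnbef zzey muzhi way
Hunk 3: at line 5 remove [ebp,yks] add [aqbt,agc] -> 11 lines: lkt yna cxlrc gth wmuvb aqbt agc gnbef zzey muzhi way
Hunk 4: at line 2 remove [cxlrc,gth] add [pylv,pir,hdiq] -> 12 lines: lkt yna pylv pir hdiq wmuvb aqbt agc gnbef zzey muzhi way
Hunk 5: at line 5 remove [wmuvb,aqbt,agc] add [bywee,wrc] -> 11 lines: lkt yna pylv pir hdiq bywee wrc gnbef zzey muzhi way
Final line 2: yna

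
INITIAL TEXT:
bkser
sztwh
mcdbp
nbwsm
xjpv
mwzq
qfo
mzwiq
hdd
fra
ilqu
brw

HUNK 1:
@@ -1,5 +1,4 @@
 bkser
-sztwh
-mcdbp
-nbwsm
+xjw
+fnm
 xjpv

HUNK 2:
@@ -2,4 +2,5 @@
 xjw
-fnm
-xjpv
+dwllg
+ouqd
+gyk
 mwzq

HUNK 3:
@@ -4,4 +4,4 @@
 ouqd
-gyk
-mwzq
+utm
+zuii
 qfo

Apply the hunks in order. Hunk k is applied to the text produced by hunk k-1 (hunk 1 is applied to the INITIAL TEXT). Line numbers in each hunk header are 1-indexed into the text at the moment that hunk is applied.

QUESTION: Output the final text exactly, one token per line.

Answer: bkser
xjw
dwllg
ouqd
utm
zuii
qfo
mzwiq
hdd
fra
ilqu
brw

Derivation:
Hunk 1: at line 1 remove [sztwh,mcdbp,nbwsm] add [xjw,fnm] -> 11 lines: bkser xjw fnm xjpv mwzq qfo mzwiq hdd fra ilqu brw
Hunk 2: at line 2 remove [fnm,xjpv] add [dwllg,ouqd,gyk] -> 12 lines: bkser xjw dwllg ouqd gyk mwzq qfo mzwiq hdd fra ilqu brw
Hunk 3: at line 4 remove [gyk,mwzq] add [utm,zuii] -> 12 lines: bkser xjw dwllg ouqd utm zuii qfo mzwiq hdd fra ilqu brw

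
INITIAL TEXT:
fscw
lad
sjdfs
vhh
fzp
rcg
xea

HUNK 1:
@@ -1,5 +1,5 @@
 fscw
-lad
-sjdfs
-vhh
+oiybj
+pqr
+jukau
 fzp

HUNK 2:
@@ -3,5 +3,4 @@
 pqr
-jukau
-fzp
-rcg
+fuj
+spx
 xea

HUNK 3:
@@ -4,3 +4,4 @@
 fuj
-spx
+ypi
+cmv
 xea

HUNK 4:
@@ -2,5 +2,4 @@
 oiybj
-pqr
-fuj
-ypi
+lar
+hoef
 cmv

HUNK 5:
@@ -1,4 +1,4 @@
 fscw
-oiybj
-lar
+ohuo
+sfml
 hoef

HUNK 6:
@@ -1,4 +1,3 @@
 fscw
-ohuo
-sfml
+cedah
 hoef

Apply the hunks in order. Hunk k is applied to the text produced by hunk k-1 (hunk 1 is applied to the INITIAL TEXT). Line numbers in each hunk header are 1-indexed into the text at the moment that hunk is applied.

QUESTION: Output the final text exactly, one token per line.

Hunk 1: at line 1 remove [lad,sjdfs,vhh] add [oiybj,pqr,jukau] -> 7 lines: fscw oiybj pqr jukau fzp rcg xea
Hunk 2: at line 3 remove [jukau,fzp,rcg] add [fuj,spx] -> 6 lines: fscw oiybj pqr fuj spx xea
Hunk 3: at line 4 remove [spx] add [ypi,cmv] -> 7 lines: fscw oiybj pqr fuj ypi cmv xea
Hunk 4: at line 2 remove [pqr,fuj,ypi] add [lar,hoef] -> 6 lines: fscw oiybj lar hoef cmv xea
Hunk 5: at line 1 remove [oiybj,lar] add [ohuo,sfml] -> 6 lines: fscw ohuo sfml hoef cmv xea
Hunk 6: at line 1 remove [ohuo,sfml] add [cedah] -> 5 lines: fscw cedah hoef cmv xea

Answer: fscw
cedah
hoef
cmv
xea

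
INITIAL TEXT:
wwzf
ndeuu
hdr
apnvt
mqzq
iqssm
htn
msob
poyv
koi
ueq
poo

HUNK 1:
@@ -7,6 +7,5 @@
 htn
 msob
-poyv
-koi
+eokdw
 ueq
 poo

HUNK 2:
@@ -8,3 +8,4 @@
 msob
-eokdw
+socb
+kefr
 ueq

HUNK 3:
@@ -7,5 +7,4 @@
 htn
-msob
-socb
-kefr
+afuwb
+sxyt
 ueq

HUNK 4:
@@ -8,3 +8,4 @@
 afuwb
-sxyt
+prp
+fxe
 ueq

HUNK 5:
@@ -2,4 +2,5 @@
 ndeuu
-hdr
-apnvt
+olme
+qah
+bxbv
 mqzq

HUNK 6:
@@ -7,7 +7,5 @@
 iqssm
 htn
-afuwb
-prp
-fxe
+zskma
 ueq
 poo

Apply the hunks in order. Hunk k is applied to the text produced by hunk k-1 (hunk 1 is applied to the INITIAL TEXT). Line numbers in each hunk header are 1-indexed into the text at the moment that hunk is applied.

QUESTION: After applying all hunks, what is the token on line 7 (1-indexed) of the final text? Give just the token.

Answer: iqssm

Derivation:
Hunk 1: at line 7 remove [poyv,koi] add [eokdw] -> 11 lines: wwzf ndeuu hdr apnvt mqzq iqssm htn msob eokdw ueq poo
Hunk 2: at line 8 remove [eokdw] add [socb,kefr] -> 12 lines: wwzf ndeuu hdr apnvt mqzq iqssm htn msob socb kefr ueq poo
Hunk 3: at line 7 remove [msob,socb,kefr] add [afuwb,sxyt] -> 11 lines: wwzf ndeuu hdr apnvt mqzq iqssm htn afuwb sxyt ueq poo
Hunk 4: at line 8 remove [sxyt] add [prp,fxe] -> 12 lines: wwzf ndeuu hdr apnvt mqzq iqssm htn afuwb prp fxe ueq poo
Hunk 5: at line 2 remove [hdr,apnvt] add [olme,qah,bxbv] -> 13 lines: wwzf ndeuu olme qah bxbv mqzq iqssm htn afuwb prp fxe ueq poo
Hunk 6: at line 7 remove [afuwb,prp,fxe] add [zskma] -> 11 lines: wwzf ndeuu olme qah bxbv mqzq iqssm htn zskma ueq poo
Final line 7: iqssm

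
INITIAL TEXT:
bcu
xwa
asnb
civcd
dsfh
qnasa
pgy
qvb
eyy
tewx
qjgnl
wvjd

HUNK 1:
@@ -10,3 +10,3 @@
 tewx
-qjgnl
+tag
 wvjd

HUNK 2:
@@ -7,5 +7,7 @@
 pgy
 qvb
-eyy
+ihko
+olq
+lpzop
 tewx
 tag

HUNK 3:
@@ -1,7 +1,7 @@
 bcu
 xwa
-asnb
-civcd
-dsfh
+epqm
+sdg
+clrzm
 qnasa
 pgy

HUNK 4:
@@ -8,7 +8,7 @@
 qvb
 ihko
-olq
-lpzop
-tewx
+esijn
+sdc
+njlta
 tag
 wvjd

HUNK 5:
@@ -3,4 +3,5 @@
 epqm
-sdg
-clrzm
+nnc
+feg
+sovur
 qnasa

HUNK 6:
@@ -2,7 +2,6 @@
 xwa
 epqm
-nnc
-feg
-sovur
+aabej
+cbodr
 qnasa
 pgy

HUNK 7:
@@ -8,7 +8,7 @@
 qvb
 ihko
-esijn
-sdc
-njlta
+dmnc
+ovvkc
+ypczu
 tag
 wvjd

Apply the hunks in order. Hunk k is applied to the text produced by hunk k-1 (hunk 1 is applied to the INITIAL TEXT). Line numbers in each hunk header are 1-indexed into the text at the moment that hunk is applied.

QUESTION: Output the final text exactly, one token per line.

Hunk 1: at line 10 remove [qjgnl] add [tag] -> 12 lines: bcu xwa asnb civcd dsfh qnasa pgy qvb eyy tewx tag wvjd
Hunk 2: at line 7 remove [eyy] add [ihko,olq,lpzop] -> 14 lines: bcu xwa asnb civcd dsfh qnasa pgy qvb ihko olq lpzop tewx tag wvjd
Hunk 3: at line 1 remove [asnb,civcd,dsfh] add [epqm,sdg,clrzm] -> 14 lines: bcu xwa epqm sdg clrzm qnasa pgy qvb ihko olq lpzop tewx tag wvjd
Hunk 4: at line 8 remove [olq,lpzop,tewx] add [esijn,sdc,njlta] -> 14 lines: bcu xwa epqm sdg clrzm qnasa pgy qvb ihko esijn sdc njlta tag wvjd
Hunk 5: at line 3 remove [sdg,clrzm] add [nnc,feg,sovur] -> 15 lines: bcu xwa epqm nnc feg sovur qnasa pgy qvb ihko esijn sdc njlta tag wvjd
Hunk 6: at line 2 remove [nnc,feg,sovur] add [aabej,cbodr] -> 14 lines: bcu xwa epqm aabej cbodr qnasa pgy qvb ihko esijn sdc njlta tag wvjd
Hunk 7: at line 8 remove [esijn,sdc,njlta] add [dmnc,ovvkc,ypczu] -> 14 lines: bcu xwa epqm aabej cbodr qnasa pgy qvb ihko dmnc ovvkc ypczu tag wvjd

Answer: bcu
xwa
epqm
aabej
cbodr
qnasa
pgy
qvb
ihko
dmnc
ovvkc
ypczu
tag
wvjd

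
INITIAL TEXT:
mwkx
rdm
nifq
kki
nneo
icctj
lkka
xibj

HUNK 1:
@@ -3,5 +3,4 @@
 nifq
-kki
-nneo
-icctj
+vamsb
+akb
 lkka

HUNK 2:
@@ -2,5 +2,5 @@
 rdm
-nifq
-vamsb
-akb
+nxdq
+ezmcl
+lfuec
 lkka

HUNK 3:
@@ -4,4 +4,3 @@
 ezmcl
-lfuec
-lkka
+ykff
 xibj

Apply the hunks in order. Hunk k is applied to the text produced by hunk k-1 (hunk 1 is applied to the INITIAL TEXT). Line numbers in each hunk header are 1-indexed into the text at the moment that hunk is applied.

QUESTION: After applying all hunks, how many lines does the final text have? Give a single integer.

Answer: 6

Derivation:
Hunk 1: at line 3 remove [kki,nneo,icctj] add [vamsb,akb] -> 7 lines: mwkx rdm nifq vamsb akb lkka xibj
Hunk 2: at line 2 remove [nifq,vamsb,akb] add [nxdq,ezmcl,lfuec] -> 7 lines: mwkx rdm nxdq ezmcl lfuec lkka xibj
Hunk 3: at line 4 remove [lfuec,lkka] add [ykff] -> 6 lines: mwkx rdm nxdq ezmcl ykff xibj
Final line count: 6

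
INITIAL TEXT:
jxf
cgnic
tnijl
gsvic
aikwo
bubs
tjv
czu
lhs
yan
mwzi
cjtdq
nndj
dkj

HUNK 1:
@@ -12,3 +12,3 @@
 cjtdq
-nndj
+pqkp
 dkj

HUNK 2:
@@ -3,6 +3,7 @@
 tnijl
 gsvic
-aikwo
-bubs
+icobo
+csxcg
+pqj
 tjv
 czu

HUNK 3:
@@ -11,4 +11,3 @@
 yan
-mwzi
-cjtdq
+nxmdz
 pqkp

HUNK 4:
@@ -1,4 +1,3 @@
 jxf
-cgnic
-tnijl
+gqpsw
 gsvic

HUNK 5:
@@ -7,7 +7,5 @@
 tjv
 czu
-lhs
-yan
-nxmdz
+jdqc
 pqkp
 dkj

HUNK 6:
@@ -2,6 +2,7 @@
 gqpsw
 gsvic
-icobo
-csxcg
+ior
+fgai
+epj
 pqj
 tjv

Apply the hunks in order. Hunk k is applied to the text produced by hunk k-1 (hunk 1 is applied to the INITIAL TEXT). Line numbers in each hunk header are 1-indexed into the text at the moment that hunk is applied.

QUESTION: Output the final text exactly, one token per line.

Hunk 1: at line 12 remove [nndj] add [pqkp] -> 14 lines: jxf cgnic tnijl gsvic aikwo bubs tjv czu lhs yan mwzi cjtdq pqkp dkj
Hunk 2: at line 3 remove [aikwo,bubs] add [icobo,csxcg,pqj] -> 15 lines: jxf cgnic tnijl gsvic icobo csxcg pqj tjv czu lhs yan mwzi cjtdq pqkp dkj
Hunk 3: at line 11 remove [mwzi,cjtdq] add [nxmdz] -> 14 lines: jxf cgnic tnijl gsvic icobo csxcg pqj tjv czu lhs yan nxmdz pqkp dkj
Hunk 4: at line 1 remove [cgnic,tnijl] add [gqpsw] -> 13 lines: jxf gqpsw gsvic icobo csxcg pqj tjv czu lhs yan nxmdz pqkp dkj
Hunk 5: at line 7 remove [lhs,yan,nxmdz] add [jdqc] -> 11 lines: jxf gqpsw gsvic icobo csxcg pqj tjv czu jdqc pqkp dkj
Hunk 6: at line 2 remove [icobo,csxcg] add [ior,fgai,epj] -> 12 lines: jxf gqpsw gsvic ior fgai epj pqj tjv czu jdqc pqkp dkj

Answer: jxf
gqpsw
gsvic
ior
fgai
epj
pqj
tjv
czu
jdqc
pqkp
dkj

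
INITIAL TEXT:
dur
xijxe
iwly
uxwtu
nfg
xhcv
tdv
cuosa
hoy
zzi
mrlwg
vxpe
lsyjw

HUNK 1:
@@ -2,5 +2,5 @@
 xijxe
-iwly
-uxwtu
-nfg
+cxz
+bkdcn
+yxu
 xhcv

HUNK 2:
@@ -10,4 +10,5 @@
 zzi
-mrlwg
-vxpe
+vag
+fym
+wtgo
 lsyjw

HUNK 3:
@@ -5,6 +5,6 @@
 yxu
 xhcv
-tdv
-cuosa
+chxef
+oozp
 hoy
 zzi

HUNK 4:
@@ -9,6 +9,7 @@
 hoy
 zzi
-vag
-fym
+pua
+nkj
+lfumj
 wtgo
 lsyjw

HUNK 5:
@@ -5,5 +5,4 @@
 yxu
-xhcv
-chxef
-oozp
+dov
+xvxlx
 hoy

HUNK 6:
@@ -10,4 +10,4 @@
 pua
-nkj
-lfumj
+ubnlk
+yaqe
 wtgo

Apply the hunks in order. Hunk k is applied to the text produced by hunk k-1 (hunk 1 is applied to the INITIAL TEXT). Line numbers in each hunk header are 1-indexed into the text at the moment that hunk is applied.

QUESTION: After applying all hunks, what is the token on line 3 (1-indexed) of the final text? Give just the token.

Answer: cxz

Derivation:
Hunk 1: at line 2 remove [iwly,uxwtu,nfg] add [cxz,bkdcn,yxu] -> 13 lines: dur xijxe cxz bkdcn yxu xhcv tdv cuosa hoy zzi mrlwg vxpe lsyjw
Hunk 2: at line 10 remove [mrlwg,vxpe] add [vag,fym,wtgo] -> 14 lines: dur xijxe cxz bkdcn yxu xhcv tdv cuosa hoy zzi vag fym wtgo lsyjw
Hunk 3: at line 5 remove [tdv,cuosa] add [chxef,oozp] -> 14 lines: dur xijxe cxz bkdcn yxu xhcv chxef oozp hoy zzi vag fym wtgo lsyjw
Hunk 4: at line 9 remove [vag,fym] add [pua,nkj,lfumj] -> 15 lines: dur xijxe cxz bkdcn yxu xhcv chxef oozp hoy zzi pua nkj lfumj wtgo lsyjw
Hunk 5: at line 5 remove [xhcv,chxef,oozp] add [dov,xvxlx] -> 14 lines: dur xijxe cxz bkdcn yxu dov xvxlx hoy zzi pua nkj lfumj wtgo lsyjw
Hunk 6: at line 10 remove [nkj,lfumj] add [ubnlk,yaqe] -> 14 lines: dur xijxe cxz bkdcn yxu dov xvxlx hoy zzi pua ubnlk yaqe wtgo lsyjw
Final line 3: cxz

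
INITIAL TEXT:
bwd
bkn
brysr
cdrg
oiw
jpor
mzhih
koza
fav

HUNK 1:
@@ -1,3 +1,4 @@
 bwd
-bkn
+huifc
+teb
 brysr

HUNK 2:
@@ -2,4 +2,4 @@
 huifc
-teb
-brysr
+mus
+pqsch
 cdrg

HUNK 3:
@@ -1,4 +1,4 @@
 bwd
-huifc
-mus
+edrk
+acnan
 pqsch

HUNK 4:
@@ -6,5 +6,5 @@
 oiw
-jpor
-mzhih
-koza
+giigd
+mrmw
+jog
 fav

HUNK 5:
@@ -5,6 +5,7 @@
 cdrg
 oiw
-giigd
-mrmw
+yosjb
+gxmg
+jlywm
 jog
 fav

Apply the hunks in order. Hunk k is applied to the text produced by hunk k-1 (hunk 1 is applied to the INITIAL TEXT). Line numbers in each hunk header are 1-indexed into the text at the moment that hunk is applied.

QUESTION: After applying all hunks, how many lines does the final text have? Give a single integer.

Hunk 1: at line 1 remove [bkn] add [huifc,teb] -> 10 lines: bwd huifc teb brysr cdrg oiw jpor mzhih koza fav
Hunk 2: at line 2 remove [teb,brysr] add [mus,pqsch] -> 10 lines: bwd huifc mus pqsch cdrg oiw jpor mzhih koza fav
Hunk 3: at line 1 remove [huifc,mus] add [edrk,acnan] -> 10 lines: bwd edrk acnan pqsch cdrg oiw jpor mzhih koza fav
Hunk 4: at line 6 remove [jpor,mzhih,koza] add [giigd,mrmw,jog] -> 10 lines: bwd edrk acnan pqsch cdrg oiw giigd mrmw jog fav
Hunk 5: at line 5 remove [giigd,mrmw] add [yosjb,gxmg,jlywm] -> 11 lines: bwd edrk acnan pqsch cdrg oiw yosjb gxmg jlywm jog fav
Final line count: 11

Answer: 11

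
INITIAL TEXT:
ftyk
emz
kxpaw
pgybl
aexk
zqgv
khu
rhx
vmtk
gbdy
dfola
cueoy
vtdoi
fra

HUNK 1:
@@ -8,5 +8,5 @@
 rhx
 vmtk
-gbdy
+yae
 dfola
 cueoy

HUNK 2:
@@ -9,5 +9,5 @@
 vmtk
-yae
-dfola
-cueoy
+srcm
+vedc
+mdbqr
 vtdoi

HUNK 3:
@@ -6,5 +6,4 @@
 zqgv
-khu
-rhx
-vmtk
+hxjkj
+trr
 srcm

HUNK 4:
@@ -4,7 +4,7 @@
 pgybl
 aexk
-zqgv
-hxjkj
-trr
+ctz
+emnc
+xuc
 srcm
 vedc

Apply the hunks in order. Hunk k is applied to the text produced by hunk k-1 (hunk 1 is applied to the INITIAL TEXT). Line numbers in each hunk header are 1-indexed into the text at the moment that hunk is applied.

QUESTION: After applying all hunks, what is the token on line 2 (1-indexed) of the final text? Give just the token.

Hunk 1: at line 8 remove [gbdy] add [yae] -> 14 lines: ftyk emz kxpaw pgybl aexk zqgv khu rhx vmtk yae dfola cueoy vtdoi fra
Hunk 2: at line 9 remove [yae,dfola,cueoy] add [srcm,vedc,mdbqr] -> 14 lines: ftyk emz kxpaw pgybl aexk zqgv khu rhx vmtk srcm vedc mdbqr vtdoi fra
Hunk 3: at line 6 remove [khu,rhx,vmtk] add [hxjkj,trr] -> 13 lines: ftyk emz kxpaw pgybl aexk zqgv hxjkj trr srcm vedc mdbqr vtdoi fra
Hunk 4: at line 4 remove [zqgv,hxjkj,trr] add [ctz,emnc,xuc] -> 13 lines: ftyk emz kxpaw pgybl aexk ctz emnc xuc srcm vedc mdbqr vtdoi fra
Final line 2: emz

Answer: emz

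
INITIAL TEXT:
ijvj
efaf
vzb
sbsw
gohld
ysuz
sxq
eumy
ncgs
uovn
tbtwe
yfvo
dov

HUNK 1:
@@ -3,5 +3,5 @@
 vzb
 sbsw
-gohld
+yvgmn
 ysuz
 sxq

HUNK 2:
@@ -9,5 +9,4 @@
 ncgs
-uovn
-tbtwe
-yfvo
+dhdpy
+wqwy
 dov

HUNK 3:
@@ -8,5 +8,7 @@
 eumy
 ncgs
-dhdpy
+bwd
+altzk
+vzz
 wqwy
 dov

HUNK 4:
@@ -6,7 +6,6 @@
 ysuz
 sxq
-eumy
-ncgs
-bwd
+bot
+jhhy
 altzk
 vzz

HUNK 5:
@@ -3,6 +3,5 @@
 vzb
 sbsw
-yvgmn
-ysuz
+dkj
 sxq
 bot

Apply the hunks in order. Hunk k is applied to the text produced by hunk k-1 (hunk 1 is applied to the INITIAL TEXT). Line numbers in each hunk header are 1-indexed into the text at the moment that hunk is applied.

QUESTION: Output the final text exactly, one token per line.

Hunk 1: at line 3 remove [gohld] add [yvgmn] -> 13 lines: ijvj efaf vzb sbsw yvgmn ysuz sxq eumy ncgs uovn tbtwe yfvo dov
Hunk 2: at line 9 remove [uovn,tbtwe,yfvo] add [dhdpy,wqwy] -> 12 lines: ijvj efaf vzb sbsw yvgmn ysuz sxq eumy ncgs dhdpy wqwy dov
Hunk 3: at line 8 remove [dhdpy] add [bwd,altzk,vzz] -> 14 lines: ijvj efaf vzb sbsw yvgmn ysuz sxq eumy ncgs bwd altzk vzz wqwy dov
Hunk 4: at line 6 remove [eumy,ncgs,bwd] add [bot,jhhy] -> 13 lines: ijvj efaf vzb sbsw yvgmn ysuz sxq bot jhhy altzk vzz wqwy dov
Hunk 5: at line 3 remove [yvgmn,ysuz] add [dkj] -> 12 lines: ijvj efaf vzb sbsw dkj sxq bot jhhy altzk vzz wqwy dov

Answer: ijvj
efaf
vzb
sbsw
dkj
sxq
bot
jhhy
altzk
vzz
wqwy
dov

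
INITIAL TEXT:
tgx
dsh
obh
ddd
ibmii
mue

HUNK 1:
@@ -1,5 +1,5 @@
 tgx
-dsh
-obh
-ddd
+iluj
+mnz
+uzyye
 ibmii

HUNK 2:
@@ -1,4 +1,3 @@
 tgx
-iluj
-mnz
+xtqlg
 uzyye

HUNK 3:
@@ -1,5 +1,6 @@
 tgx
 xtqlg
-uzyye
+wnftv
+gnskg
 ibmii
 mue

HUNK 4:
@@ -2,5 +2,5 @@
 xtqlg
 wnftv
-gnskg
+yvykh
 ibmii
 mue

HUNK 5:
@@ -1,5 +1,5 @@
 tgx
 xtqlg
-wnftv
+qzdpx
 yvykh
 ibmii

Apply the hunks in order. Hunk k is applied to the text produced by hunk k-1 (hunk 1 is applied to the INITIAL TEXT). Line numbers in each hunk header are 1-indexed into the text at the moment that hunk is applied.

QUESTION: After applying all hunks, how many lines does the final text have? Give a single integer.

Hunk 1: at line 1 remove [dsh,obh,ddd] add [iluj,mnz,uzyye] -> 6 lines: tgx iluj mnz uzyye ibmii mue
Hunk 2: at line 1 remove [iluj,mnz] add [xtqlg] -> 5 lines: tgx xtqlg uzyye ibmii mue
Hunk 3: at line 1 remove [uzyye] add [wnftv,gnskg] -> 6 lines: tgx xtqlg wnftv gnskg ibmii mue
Hunk 4: at line 2 remove [gnskg] add [yvykh] -> 6 lines: tgx xtqlg wnftv yvykh ibmii mue
Hunk 5: at line 1 remove [wnftv] add [qzdpx] -> 6 lines: tgx xtqlg qzdpx yvykh ibmii mue
Final line count: 6

Answer: 6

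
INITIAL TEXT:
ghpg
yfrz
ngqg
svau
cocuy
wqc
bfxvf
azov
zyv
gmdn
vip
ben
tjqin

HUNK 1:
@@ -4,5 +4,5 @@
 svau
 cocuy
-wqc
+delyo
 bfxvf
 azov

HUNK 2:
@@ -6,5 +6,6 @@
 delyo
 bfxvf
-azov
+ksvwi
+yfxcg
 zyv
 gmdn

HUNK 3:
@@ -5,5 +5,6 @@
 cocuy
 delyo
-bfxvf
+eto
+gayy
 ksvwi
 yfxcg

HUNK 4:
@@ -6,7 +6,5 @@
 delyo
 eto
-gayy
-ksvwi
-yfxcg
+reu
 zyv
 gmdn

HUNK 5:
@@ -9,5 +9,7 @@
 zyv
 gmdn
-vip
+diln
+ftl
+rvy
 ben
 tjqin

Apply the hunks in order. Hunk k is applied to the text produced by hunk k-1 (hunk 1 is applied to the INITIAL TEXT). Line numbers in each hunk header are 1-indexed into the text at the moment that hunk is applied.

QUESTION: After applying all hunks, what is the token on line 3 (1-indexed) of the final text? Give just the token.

Hunk 1: at line 4 remove [wqc] add [delyo] -> 13 lines: ghpg yfrz ngqg svau cocuy delyo bfxvf azov zyv gmdn vip ben tjqin
Hunk 2: at line 6 remove [azov] add [ksvwi,yfxcg] -> 14 lines: ghpg yfrz ngqg svau cocuy delyo bfxvf ksvwi yfxcg zyv gmdn vip ben tjqin
Hunk 3: at line 5 remove [bfxvf] add [eto,gayy] -> 15 lines: ghpg yfrz ngqg svau cocuy delyo eto gayy ksvwi yfxcg zyv gmdn vip ben tjqin
Hunk 4: at line 6 remove [gayy,ksvwi,yfxcg] add [reu] -> 13 lines: ghpg yfrz ngqg svau cocuy delyo eto reu zyv gmdn vip ben tjqin
Hunk 5: at line 9 remove [vip] add [diln,ftl,rvy] -> 15 lines: ghpg yfrz ngqg svau cocuy delyo eto reu zyv gmdn diln ftl rvy ben tjqin
Final line 3: ngqg

Answer: ngqg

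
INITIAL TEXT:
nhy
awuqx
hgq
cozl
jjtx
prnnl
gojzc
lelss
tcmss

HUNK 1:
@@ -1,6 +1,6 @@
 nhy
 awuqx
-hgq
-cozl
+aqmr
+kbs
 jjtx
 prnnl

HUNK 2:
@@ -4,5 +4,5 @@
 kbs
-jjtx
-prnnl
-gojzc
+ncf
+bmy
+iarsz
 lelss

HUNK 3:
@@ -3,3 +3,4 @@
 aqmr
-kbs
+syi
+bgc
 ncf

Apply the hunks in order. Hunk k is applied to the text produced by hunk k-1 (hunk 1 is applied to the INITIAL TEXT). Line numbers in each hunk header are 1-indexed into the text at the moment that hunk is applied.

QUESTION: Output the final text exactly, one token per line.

Hunk 1: at line 1 remove [hgq,cozl] add [aqmr,kbs] -> 9 lines: nhy awuqx aqmr kbs jjtx prnnl gojzc lelss tcmss
Hunk 2: at line 4 remove [jjtx,prnnl,gojzc] add [ncf,bmy,iarsz] -> 9 lines: nhy awuqx aqmr kbs ncf bmy iarsz lelss tcmss
Hunk 3: at line 3 remove [kbs] add [syi,bgc] -> 10 lines: nhy awuqx aqmr syi bgc ncf bmy iarsz lelss tcmss

Answer: nhy
awuqx
aqmr
syi
bgc
ncf
bmy
iarsz
lelss
tcmss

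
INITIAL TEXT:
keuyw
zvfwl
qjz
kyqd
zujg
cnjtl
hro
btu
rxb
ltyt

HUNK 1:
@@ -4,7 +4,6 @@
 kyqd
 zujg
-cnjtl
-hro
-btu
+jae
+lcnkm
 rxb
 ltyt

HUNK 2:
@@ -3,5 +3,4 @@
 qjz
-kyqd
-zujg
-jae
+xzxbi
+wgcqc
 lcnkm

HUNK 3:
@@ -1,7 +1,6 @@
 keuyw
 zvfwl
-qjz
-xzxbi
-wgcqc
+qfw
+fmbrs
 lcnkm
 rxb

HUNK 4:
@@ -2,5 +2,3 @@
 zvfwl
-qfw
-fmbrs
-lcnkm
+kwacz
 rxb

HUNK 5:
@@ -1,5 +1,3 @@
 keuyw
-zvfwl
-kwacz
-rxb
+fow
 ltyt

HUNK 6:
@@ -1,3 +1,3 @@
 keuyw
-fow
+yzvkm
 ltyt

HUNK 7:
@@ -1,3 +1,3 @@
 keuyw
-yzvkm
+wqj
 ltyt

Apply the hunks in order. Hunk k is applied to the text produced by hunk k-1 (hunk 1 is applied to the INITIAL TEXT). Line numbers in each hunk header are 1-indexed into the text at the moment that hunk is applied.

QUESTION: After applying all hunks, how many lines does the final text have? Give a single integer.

Answer: 3

Derivation:
Hunk 1: at line 4 remove [cnjtl,hro,btu] add [jae,lcnkm] -> 9 lines: keuyw zvfwl qjz kyqd zujg jae lcnkm rxb ltyt
Hunk 2: at line 3 remove [kyqd,zujg,jae] add [xzxbi,wgcqc] -> 8 lines: keuyw zvfwl qjz xzxbi wgcqc lcnkm rxb ltyt
Hunk 3: at line 1 remove [qjz,xzxbi,wgcqc] add [qfw,fmbrs] -> 7 lines: keuyw zvfwl qfw fmbrs lcnkm rxb ltyt
Hunk 4: at line 2 remove [qfw,fmbrs,lcnkm] add [kwacz] -> 5 lines: keuyw zvfwl kwacz rxb ltyt
Hunk 5: at line 1 remove [zvfwl,kwacz,rxb] add [fow] -> 3 lines: keuyw fow ltyt
Hunk 6: at line 1 remove [fow] add [yzvkm] -> 3 lines: keuyw yzvkm ltyt
Hunk 7: at line 1 remove [yzvkm] add [wqj] -> 3 lines: keuyw wqj ltyt
Final line count: 3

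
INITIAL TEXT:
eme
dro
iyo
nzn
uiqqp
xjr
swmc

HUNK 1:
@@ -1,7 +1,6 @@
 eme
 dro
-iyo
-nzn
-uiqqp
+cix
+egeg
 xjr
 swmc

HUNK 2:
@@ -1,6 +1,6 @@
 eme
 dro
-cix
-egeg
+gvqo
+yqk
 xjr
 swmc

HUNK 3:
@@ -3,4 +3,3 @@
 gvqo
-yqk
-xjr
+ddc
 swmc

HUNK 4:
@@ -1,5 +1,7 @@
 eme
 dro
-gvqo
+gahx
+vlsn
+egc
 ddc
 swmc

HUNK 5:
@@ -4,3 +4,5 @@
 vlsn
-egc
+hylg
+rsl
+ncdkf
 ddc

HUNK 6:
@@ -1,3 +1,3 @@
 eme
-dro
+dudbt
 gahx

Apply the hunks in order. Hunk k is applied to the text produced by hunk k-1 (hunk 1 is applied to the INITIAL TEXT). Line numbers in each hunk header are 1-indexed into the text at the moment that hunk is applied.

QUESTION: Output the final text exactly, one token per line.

Answer: eme
dudbt
gahx
vlsn
hylg
rsl
ncdkf
ddc
swmc

Derivation:
Hunk 1: at line 1 remove [iyo,nzn,uiqqp] add [cix,egeg] -> 6 lines: eme dro cix egeg xjr swmc
Hunk 2: at line 1 remove [cix,egeg] add [gvqo,yqk] -> 6 lines: eme dro gvqo yqk xjr swmc
Hunk 3: at line 3 remove [yqk,xjr] add [ddc] -> 5 lines: eme dro gvqo ddc swmc
Hunk 4: at line 1 remove [gvqo] add [gahx,vlsn,egc] -> 7 lines: eme dro gahx vlsn egc ddc swmc
Hunk 5: at line 4 remove [egc] add [hylg,rsl,ncdkf] -> 9 lines: eme dro gahx vlsn hylg rsl ncdkf ddc swmc
Hunk 6: at line 1 remove [dro] add [dudbt] -> 9 lines: eme dudbt gahx vlsn hylg rsl ncdkf ddc swmc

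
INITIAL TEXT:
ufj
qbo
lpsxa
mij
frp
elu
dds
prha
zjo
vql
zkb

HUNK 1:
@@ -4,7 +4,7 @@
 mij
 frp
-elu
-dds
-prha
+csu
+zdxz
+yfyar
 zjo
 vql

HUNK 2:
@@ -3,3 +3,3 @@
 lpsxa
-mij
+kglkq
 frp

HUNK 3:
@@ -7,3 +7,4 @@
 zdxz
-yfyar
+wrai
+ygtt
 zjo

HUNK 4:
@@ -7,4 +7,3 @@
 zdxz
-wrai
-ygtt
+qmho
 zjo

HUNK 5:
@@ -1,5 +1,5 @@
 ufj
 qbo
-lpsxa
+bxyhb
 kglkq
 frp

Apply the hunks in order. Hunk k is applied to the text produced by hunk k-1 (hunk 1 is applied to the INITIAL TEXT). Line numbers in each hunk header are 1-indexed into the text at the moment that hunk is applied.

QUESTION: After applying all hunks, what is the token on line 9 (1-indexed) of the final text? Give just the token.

Answer: zjo

Derivation:
Hunk 1: at line 4 remove [elu,dds,prha] add [csu,zdxz,yfyar] -> 11 lines: ufj qbo lpsxa mij frp csu zdxz yfyar zjo vql zkb
Hunk 2: at line 3 remove [mij] add [kglkq] -> 11 lines: ufj qbo lpsxa kglkq frp csu zdxz yfyar zjo vql zkb
Hunk 3: at line 7 remove [yfyar] add [wrai,ygtt] -> 12 lines: ufj qbo lpsxa kglkq frp csu zdxz wrai ygtt zjo vql zkb
Hunk 4: at line 7 remove [wrai,ygtt] add [qmho] -> 11 lines: ufj qbo lpsxa kglkq frp csu zdxz qmho zjo vql zkb
Hunk 5: at line 1 remove [lpsxa] add [bxyhb] -> 11 lines: ufj qbo bxyhb kglkq frp csu zdxz qmho zjo vql zkb
Final line 9: zjo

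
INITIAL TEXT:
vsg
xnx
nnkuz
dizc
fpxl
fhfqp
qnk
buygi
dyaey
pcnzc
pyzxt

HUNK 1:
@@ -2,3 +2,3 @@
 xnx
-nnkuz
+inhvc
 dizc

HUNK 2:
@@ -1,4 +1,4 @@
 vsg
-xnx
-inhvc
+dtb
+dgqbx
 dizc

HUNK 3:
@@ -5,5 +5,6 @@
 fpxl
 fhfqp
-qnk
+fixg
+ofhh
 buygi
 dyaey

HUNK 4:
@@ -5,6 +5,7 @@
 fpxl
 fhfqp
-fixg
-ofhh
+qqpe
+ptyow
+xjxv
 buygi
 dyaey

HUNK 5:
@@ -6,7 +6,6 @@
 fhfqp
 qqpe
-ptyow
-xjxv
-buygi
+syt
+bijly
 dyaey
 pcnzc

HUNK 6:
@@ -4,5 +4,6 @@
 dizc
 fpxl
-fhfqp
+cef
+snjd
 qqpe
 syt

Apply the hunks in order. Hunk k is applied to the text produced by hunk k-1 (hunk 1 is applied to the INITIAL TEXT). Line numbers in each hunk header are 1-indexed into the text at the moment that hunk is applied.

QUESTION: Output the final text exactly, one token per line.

Answer: vsg
dtb
dgqbx
dizc
fpxl
cef
snjd
qqpe
syt
bijly
dyaey
pcnzc
pyzxt

Derivation:
Hunk 1: at line 2 remove [nnkuz] add [inhvc] -> 11 lines: vsg xnx inhvc dizc fpxl fhfqp qnk buygi dyaey pcnzc pyzxt
Hunk 2: at line 1 remove [xnx,inhvc] add [dtb,dgqbx] -> 11 lines: vsg dtb dgqbx dizc fpxl fhfqp qnk buygi dyaey pcnzc pyzxt
Hunk 3: at line 5 remove [qnk] add [fixg,ofhh] -> 12 lines: vsg dtb dgqbx dizc fpxl fhfqp fixg ofhh buygi dyaey pcnzc pyzxt
Hunk 4: at line 5 remove [fixg,ofhh] add [qqpe,ptyow,xjxv] -> 13 lines: vsg dtb dgqbx dizc fpxl fhfqp qqpe ptyow xjxv buygi dyaey pcnzc pyzxt
Hunk 5: at line 6 remove [ptyow,xjxv,buygi] add [syt,bijly] -> 12 lines: vsg dtb dgqbx dizc fpxl fhfqp qqpe syt bijly dyaey pcnzc pyzxt
Hunk 6: at line 4 remove [fhfqp] add [cef,snjd] -> 13 lines: vsg dtb dgqbx dizc fpxl cef snjd qqpe syt bijly dyaey pcnzc pyzxt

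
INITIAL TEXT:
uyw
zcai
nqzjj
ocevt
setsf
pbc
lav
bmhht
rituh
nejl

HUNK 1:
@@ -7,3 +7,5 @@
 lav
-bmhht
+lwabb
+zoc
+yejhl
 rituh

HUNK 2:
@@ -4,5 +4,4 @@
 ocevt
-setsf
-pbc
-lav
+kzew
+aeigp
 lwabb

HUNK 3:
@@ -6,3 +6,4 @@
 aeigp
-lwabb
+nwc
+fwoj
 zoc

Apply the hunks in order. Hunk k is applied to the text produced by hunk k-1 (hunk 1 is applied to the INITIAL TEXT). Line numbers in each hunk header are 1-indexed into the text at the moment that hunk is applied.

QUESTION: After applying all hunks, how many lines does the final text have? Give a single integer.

Answer: 12

Derivation:
Hunk 1: at line 7 remove [bmhht] add [lwabb,zoc,yejhl] -> 12 lines: uyw zcai nqzjj ocevt setsf pbc lav lwabb zoc yejhl rituh nejl
Hunk 2: at line 4 remove [setsf,pbc,lav] add [kzew,aeigp] -> 11 lines: uyw zcai nqzjj ocevt kzew aeigp lwabb zoc yejhl rituh nejl
Hunk 3: at line 6 remove [lwabb] add [nwc,fwoj] -> 12 lines: uyw zcai nqzjj ocevt kzew aeigp nwc fwoj zoc yejhl rituh nejl
Final line count: 12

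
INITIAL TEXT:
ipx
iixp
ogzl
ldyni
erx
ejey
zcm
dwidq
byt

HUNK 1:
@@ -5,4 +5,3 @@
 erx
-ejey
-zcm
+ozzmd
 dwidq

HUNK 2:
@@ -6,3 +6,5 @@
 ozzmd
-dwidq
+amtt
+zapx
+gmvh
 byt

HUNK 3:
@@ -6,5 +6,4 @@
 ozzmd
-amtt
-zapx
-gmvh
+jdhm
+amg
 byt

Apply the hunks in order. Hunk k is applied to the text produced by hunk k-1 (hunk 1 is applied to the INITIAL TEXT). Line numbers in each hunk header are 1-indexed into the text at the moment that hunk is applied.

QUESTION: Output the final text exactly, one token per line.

Hunk 1: at line 5 remove [ejey,zcm] add [ozzmd] -> 8 lines: ipx iixp ogzl ldyni erx ozzmd dwidq byt
Hunk 2: at line 6 remove [dwidq] add [amtt,zapx,gmvh] -> 10 lines: ipx iixp ogzl ldyni erx ozzmd amtt zapx gmvh byt
Hunk 3: at line 6 remove [amtt,zapx,gmvh] add [jdhm,amg] -> 9 lines: ipx iixp ogzl ldyni erx ozzmd jdhm amg byt

Answer: ipx
iixp
ogzl
ldyni
erx
ozzmd
jdhm
amg
byt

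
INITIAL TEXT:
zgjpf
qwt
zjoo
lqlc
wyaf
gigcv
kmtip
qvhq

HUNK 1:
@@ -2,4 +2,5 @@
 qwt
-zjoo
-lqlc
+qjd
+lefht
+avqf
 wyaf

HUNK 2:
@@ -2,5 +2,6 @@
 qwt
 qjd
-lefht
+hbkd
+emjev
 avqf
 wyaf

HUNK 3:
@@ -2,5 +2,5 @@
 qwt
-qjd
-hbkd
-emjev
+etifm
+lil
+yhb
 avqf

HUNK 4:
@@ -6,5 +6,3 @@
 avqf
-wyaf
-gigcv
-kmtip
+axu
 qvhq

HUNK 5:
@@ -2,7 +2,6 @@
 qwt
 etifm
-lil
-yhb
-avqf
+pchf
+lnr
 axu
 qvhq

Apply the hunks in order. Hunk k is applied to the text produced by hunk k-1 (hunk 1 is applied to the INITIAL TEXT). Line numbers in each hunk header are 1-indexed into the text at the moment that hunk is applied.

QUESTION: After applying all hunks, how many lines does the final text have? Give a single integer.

Answer: 7

Derivation:
Hunk 1: at line 2 remove [zjoo,lqlc] add [qjd,lefht,avqf] -> 9 lines: zgjpf qwt qjd lefht avqf wyaf gigcv kmtip qvhq
Hunk 2: at line 2 remove [lefht] add [hbkd,emjev] -> 10 lines: zgjpf qwt qjd hbkd emjev avqf wyaf gigcv kmtip qvhq
Hunk 3: at line 2 remove [qjd,hbkd,emjev] add [etifm,lil,yhb] -> 10 lines: zgjpf qwt etifm lil yhb avqf wyaf gigcv kmtip qvhq
Hunk 4: at line 6 remove [wyaf,gigcv,kmtip] add [axu] -> 8 lines: zgjpf qwt etifm lil yhb avqf axu qvhq
Hunk 5: at line 2 remove [lil,yhb,avqf] add [pchf,lnr] -> 7 lines: zgjpf qwt etifm pchf lnr axu qvhq
Final line count: 7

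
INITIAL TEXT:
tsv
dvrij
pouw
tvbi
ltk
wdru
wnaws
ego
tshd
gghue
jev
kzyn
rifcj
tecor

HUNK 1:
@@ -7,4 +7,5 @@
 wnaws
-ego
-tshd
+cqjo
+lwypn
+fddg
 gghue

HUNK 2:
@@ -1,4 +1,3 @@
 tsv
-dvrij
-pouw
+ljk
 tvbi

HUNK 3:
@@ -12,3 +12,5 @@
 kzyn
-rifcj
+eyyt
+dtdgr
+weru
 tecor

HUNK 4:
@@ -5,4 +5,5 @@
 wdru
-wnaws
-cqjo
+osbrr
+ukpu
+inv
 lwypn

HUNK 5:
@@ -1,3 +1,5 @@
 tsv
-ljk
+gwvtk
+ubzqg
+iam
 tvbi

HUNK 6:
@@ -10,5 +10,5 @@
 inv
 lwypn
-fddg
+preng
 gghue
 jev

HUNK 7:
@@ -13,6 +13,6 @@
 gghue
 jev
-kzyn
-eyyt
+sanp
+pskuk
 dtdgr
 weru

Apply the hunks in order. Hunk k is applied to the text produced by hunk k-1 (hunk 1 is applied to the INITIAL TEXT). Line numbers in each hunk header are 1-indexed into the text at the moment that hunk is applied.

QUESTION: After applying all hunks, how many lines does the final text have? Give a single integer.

Hunk 1: at line 7 remove [ego,tshd] add [cqjo,lwypn,fddg] -> 15 lines: tsv dvrij pouw tvbi ltk wdru wnaws cqjo lwypn fddg gghue jev kzyn rifcj tecor
Hunk 2: at line 1 remove [dvrij,pouw] add [ljk] -> 14 lines: tsv ljk tvbi ltk wdru wnaws cqjo lwypn fddg gghue jev kzyn rifcj tecor
Hunk 3: at line 12 remove [rifcj] add [eyyt,dtdgr,weru] -> 16 lines: tsv ljk tvbi ltk wdru wnaws cqjo lwypn fddg gghue jev kzyn eyyt dtdgr weru tecor
Hunk 4: at line 5 remove [wnaws,cqjo] add [osbrr,ukpu,inv] -> 17 lines: tsv ljk tvbi ltk wdru osbrr ukpu inv lwypn fddg gghue jev kzyn eyyt dtdgr weru tecor
Hunk 5: at line 1 remove [ljk] add [gwvtk,ubzqg,iam] -> 19 lines: tsv gwvtk ubzqg iam tvbi ltk wdru osbrr ukpu inv lwypn fddg gghue jev kzyn eyyt dtdgr weru tecor
Hunk 6: at line 10 remove [fddg] add [preng] -> 19 lines: tsv gwvtk ubzqg iam tvbi ltk wdru osbrr ukpu inv lwypn preng gghue jev kzyn eyyt dtdgr weru tecor
Hunk 7: at line 13 remove [kzyn,eyyt] add [sanp,pskuk] -> 19 lines: tsv gwvtk ubzqg iam tvbi ltk wdru osbrr ukpu inv lwypn preng gghue jev sanp pskuk dtdgr weru tecor
Final line count: 19

Answer: 19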